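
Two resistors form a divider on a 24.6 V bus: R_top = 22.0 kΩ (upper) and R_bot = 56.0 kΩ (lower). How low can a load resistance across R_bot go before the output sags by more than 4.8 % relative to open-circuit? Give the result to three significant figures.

R_L(min) ≈ 313 kΩ

Output resistance R_th = R_top‖R_bot = (22.0 × 56.0)/78.00 = 15.79 kΩ.
The fractional drop is R_th/(R_th + R_L); requiring this ≤ 0.0480 gives R_L ≥ R_th(1/0.0480 − 1) = 15.79 × 19.83 = 313 kΩ.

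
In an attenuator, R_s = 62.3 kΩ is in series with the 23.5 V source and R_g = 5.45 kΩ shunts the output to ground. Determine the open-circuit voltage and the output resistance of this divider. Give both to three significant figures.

V_th is the open-circuit tap voltage: 23.5 × 5.45/(62.3 + 5.45) = 1.89 V.
With the supply zeroed, R_s and R_g appear in parallel from the tap: R_th = R_s‖R_g = (62.3 × 5.45)/67.75 = 5.01 kΩ.

V_th = 1.89 V, R_th = 5.01 kΩ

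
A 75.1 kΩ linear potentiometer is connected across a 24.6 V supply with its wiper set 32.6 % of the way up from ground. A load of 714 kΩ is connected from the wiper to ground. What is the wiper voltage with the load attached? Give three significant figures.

V ≈ 7.84 V

The wiper splits the pot into (1−α)R = 50.62 kΩ above and αR = 24.48 kΩ below.
Lower section ‖ load = 23.67 kΩ.
V_wiper = 24.6 × 23.67/(50.62 + 23.67) = 7.84 V.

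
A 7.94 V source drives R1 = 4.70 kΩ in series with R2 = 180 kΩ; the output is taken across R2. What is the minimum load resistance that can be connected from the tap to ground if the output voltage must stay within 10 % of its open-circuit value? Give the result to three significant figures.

Output resistance R_th = R1‖R2 = (4.70 × 180)/184.7 = 4.580 kΩ.
The fractional drop is R_th/(R_th + R_L); requiring this ≤ 0.100 gives R_L ≥ R_th(1/0.100 − 1) = 4.580 × 9.000 = 41.2 kΩ.

R_L(min) ≈ 41.2 kΩ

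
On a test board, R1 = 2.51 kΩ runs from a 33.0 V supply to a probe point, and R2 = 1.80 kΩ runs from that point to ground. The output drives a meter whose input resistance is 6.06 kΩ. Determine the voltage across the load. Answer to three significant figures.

The load sits in parallel with R2: R2‖R_L = (1.80 × 6.06) / (1.80 + 6.06) = 1.388 kΩ.
V_out = 33.0 × 1.388 / (2.51 + 1.388) = 33.0 × 1.388/3.898 = 11.7 V.

V_out ≈ 11.7 V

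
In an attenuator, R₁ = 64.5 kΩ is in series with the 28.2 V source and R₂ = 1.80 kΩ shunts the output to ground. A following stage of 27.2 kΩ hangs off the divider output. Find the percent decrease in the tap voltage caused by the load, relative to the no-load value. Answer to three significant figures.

The divider's output (Thévenin) resistance is R₁‖R₂ = 1.751 kΩ.
Fractional drop under load = R_th/(R_th + R_L) = 1.751 / (1.751 + 27.2) = 0.06049.
So the output falls by 6.05 %.

6.05 %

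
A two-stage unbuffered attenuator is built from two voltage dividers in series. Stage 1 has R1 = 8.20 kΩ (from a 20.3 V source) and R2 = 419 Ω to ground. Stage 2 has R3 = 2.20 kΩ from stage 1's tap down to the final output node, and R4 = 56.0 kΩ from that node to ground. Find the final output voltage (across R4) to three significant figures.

Stage 2 presents R3+R4 = 58200 Ω as a load on stage 1's tap.
Stage 1's lower leg becomes R2‖(R3+R4) = 416.0 Ω, so V_mid = 20.3 × 416.0/8616 = 0.9801 V.
Stage 2 is itself unloaded: V_out = V_mid × R4/(R3+R4) = 0.9801 × 56000/58200 = 0.943 V.

V_out ≈ 0.943 V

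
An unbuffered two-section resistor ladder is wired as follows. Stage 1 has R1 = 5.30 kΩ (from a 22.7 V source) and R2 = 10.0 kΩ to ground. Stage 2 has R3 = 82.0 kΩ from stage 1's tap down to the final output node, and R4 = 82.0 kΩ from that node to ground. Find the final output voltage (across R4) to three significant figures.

V_out ≈ 7.26 V

Stage 2 presents R3+R4 = 164.0 kΩ as a load on stage 1's tap.
Stage 1's lower leg becomes R2‖(R3+R4) = 9.425 kΩ, so V_mid = 22.7 × 9.425/14.73 = 14.53 V.
Stage 2 is itself unloaded: V_out = V_mid × R4/(R3+R4) = 14.53 × 82.0/164.0 = 7.26 V.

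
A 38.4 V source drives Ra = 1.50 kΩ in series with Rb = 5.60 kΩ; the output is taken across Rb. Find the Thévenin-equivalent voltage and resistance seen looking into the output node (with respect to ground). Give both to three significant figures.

V_th is the open-circuit tap voltage: 38.4 × 5.60/(1.50 + 5.60) = 30.3 V.
With the supply zeroed, Ra and Rb appear in parallel from the tap: R_th = Ra‖Rb = (1.50 × 5.60)/7.100 = 1.18 kΩ.

V_th = 30.3 V, R_th = 1.18 kΩ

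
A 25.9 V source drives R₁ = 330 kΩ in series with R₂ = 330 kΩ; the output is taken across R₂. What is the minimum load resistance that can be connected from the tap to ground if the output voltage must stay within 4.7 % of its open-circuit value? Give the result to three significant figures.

Output resistance R_th = R₁‖R₂ = (330 × 330)/660.0 = 165.0 kΩ.
The fractional drop is R_th/(R_th + R_L); requiring this ≤ 0.0470 gives R_L ≥ R_th(1/0.0470 − 1) = 165.0 × 20.28 = 3.35 MΩ.

R_L(min) ≈ 3.35 MΩ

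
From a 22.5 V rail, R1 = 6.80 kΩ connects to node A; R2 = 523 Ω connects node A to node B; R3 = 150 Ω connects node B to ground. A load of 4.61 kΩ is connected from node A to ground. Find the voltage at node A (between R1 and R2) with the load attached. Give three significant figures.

Below node A the series string R2+R3 = 673.0 Ω sits in parallel with the 4610 Ω load: 587.3 Ω.
V_A = 22.5 × 587.3/(6800 + 587.3) = 1.79 V.

V ≈ 1.79 V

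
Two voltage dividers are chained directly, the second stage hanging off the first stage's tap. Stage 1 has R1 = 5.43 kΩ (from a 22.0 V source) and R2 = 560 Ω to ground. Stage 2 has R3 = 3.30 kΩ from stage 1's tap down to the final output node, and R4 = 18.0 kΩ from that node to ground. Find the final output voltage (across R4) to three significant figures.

Stage 2 presents R3+R4 = 21300 Ω as a load on stage 1's tap.
Stage 1's lower leg becomes R2‖(R3+R4) = 545.7 Ω, so V_mid = 22.0 × 545.7/5976 = 2.009 V.
Stage 2 is itself unloaded: V_out = V_mid × R4/(R3+R4) = 2.009 × 18000/21300 = 1.70 V.

V_out ≈ 1.70 V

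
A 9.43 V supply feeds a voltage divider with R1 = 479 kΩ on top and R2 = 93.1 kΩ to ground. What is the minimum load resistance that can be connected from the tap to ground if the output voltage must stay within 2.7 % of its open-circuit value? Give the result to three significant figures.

R_L(min) ≈ 2.81 MΩ

Output resistance R_th = R1‖R2 = (479 × 93.1)/572.1 = 77.95 kΩ.
The fractional drop is R_th/(R_th + R_L); requiring this ≤ 0.0270 gives R_L ≥ R_th(1/0.0270 − 1) = 77.95 × 36.04 = 2.81 MΩ.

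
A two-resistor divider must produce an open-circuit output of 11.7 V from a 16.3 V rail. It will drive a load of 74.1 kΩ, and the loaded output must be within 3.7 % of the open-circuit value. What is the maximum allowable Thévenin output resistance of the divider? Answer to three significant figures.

R_th ≤ 2.85 kΩ

Loading drop = R_th/(R_th + R_L) ≤ 0.0370, so R_th ≤ R_L · ε/(1−ε) = 74.1 kΩ × 0.0370/0.9630 = 2.85 kΩ.
(Any R1, R2 with R2/(R1+R2) = 0.718 and R1‖R2 ≤ 2.85 kΩ will meet the spec.)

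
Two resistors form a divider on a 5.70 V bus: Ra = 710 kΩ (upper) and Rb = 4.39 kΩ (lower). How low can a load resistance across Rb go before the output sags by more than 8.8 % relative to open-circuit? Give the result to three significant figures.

R_L(min) ≈ 45.2 kΩ

Output resistance R_th = Ra‖Rb = (710 × 4.39)/714.4 = 4.363 kΩ.
The fractional drop is R_th/(R_th + R_L); requiring this ≤ 0.0880 gives R_L ≥ R_th(1/0.0880 − 1) = 4.363 × 10.36 = 45.2 kΩ.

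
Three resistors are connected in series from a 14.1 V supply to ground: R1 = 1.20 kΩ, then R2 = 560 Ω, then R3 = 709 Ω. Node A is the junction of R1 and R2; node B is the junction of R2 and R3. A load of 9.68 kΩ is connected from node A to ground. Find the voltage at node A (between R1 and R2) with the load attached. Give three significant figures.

V ≈ 6.81 V

Below node A the series string R2+R3 = 1269 Ω sits in parallel with the 9680 Ω load: 1122 Ω.
V_A = 14.1 × 1122/(1200 + 1122) = 6.81 V.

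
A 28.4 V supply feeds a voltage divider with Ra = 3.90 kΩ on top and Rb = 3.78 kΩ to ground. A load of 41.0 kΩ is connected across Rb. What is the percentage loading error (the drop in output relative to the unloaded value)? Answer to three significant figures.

The divider's output (Thévenin) resistance is Ra‖Rb = 1.920 kΩ.
Fractional drop under load = R_th/(R_th + R_L) = 1.920 / (1.920 + 41.0) = 0.04472.
So the output falls by 4.47 %.

4.47 %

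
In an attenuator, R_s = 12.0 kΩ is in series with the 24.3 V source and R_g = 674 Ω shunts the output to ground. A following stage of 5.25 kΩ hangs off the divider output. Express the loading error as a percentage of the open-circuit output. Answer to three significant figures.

The divider's output (Thévenin) resistance is R_s‖R_g = 638.2 Ω.
Fractional drop under load = R_th/(R_th + R_L) = 638.2 / (638.2 + 5250) = 0.1084.
So the output falls by 10.8 %.

10.8 %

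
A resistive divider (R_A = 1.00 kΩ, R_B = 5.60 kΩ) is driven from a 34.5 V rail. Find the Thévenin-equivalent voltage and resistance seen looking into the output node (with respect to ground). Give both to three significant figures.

V_th = 29.3 V, R_th = 848 Ω

V_th is the open-circuit tap voltage: 34.5 × 5.60/(1.00 + 5.60) = 29.3 V.
With the supply zeroed, R_A and R_B appear in parallel from the tap: R_th = R_A‖R_B = (1.00 × 5.60)/6.600 = 848 Ω.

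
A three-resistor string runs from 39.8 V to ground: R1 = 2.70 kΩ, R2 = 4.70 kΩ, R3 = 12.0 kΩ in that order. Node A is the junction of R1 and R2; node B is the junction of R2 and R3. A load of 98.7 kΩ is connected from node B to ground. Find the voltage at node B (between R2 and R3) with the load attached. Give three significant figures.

At node B, R3 is in parallel with the load: R3‖R_L = 10.70 kΩ.
Below node A the resistance is R2 + (R3‖R_L) = 15.40 kΩ, so V_A = 39.8 × 15.40/18.10 = 33.86 V.
Then V_B = V_A × (R3‖R_L)/(R2 + R3‖R_L) = 33.86 × 10.70/15.40 = 23.5 V.

V ≈ 23.5 V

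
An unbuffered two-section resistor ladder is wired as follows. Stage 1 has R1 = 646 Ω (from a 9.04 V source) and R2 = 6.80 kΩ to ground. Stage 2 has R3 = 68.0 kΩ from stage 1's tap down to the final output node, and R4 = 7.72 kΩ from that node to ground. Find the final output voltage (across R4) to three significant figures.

V_out ≈ 0.835 V

Stage 2 presents R3+R4 = 75720 Ω as a load on stage 1's tap.
Stage 1's lower leg becomes R2‖(R3+R4) = 6240 Ω, so V_mid = 9.04 × 6240/6886 = 8.192 V.
Stage 2 is itself unloaded: V_out = V_mid × R4/(R3+R4) = 8.192 × 7720/75720 = 0.835 V.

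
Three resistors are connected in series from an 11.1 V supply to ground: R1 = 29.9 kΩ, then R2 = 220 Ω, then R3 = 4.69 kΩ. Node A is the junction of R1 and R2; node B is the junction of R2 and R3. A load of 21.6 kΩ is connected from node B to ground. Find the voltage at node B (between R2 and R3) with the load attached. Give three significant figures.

V ≈ 1.26 V

At node B, R3 is in parallel with the load: R3‖R_L = 3853 Ω.
Below node A the resistance is R2 + (R3‖R_L) = 4073 Ω, so V_A = 11.1 × 4073/33970 = 1.331 V.
Then V_B = V_A × (R3‖R_L)/(R2 + R3‖R_L) = 1.331 × 3853/4073 = 1.26 V.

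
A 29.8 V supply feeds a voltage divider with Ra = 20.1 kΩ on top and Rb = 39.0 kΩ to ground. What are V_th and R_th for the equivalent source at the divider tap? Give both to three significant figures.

V_th = 19.7 V, R_th = 13.3 kΩ

V_th is the open-circuit tap voltage: 29.8 × 39.0/(20.1 + 39.0) = 19.7 V.
With the supply zeroed, Ra and Rb appear in parallel from the tap: R_th = Ra‖Rb = (20.1 × 39.0)/59.10 = 13.3 kΩ.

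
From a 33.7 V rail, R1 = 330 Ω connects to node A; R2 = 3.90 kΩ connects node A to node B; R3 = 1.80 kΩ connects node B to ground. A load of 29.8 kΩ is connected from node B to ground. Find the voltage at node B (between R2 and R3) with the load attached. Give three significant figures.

At node B, R3 is in parallel with the load: R3‖R_L = 1697 Ω.
Below node A the resistance is R2 + (R3‖R_L) = 5597 Ω, so V_A = 33.7 × 5597/5927 = 31.82 V.
Then V_B = V_A × (R3‖R_L)/(R2 + R3‖R_L) = 31.82 × 1697/5597 = 9.65 V.

V ≈ 9.65 V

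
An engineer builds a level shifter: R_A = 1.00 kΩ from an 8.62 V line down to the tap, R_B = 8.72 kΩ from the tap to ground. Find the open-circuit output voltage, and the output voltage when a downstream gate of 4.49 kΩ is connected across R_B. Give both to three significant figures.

Open-circuit: V = 8.62 × 8.72/(1.00 + 8.72) = 7.73 V.
With the load, R_B becomes R_B‖R_L = 2.964 kΩ, so V = 8.62 × 2.964/3.964 = 6.45 V.

Unloaded: 7.73 V; loaded: 6.45 V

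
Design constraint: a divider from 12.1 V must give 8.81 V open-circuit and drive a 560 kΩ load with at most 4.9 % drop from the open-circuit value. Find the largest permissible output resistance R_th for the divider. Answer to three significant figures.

Loading drop = R_th/(R_th + R_L) ≤ 0.0490, so R_th ≤ R_L · ε/(1−ε) = 560 kΩ × 0.0490/0.9510 = 28.9 kΩ.

R_th ≤ 28.9 kΩ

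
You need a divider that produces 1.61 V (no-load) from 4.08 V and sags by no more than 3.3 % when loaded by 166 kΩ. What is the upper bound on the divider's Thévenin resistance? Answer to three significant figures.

Loading drop = R_th/(R_th + R_L) ≤ 0.0330, so R_th ≤ R_L · ε/(1−ε) = 166 kΩ × 0.0330/0.9670 = 5.66 kΩ.
(Any R1, R2 with R2/(R1+R2) = 0.395 and R1‖R2 ≤ 5.66 kΩ will meet the spec.)

R_th ≤ 5.66 kΩ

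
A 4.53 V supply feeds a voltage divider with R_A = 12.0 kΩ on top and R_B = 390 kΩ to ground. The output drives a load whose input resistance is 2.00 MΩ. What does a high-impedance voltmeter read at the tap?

The load sits in parallel with R_B: R_B‖R_L = (390 × 2000) / (390 + 2000) = 326.4 kΩ.
V_out = 4.53 × 326.4 / (12.0 + 326.4) = 4.53 × 326.4/338.4 = 4.37 V.

V_out ≈ 4.37 V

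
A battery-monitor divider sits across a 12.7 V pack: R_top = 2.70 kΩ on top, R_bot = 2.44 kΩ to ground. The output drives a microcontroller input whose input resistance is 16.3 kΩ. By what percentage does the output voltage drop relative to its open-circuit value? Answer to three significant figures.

7.29 %

The divider's output (Thévenin) resistance is R_top‖R_bot = 1.282 kΩ.
Fractional drop under load = R_th/(R_th + R_L) = 1.282 / (1.282 + 16.3) = 0.07290.
So the output falls by 7.29 %.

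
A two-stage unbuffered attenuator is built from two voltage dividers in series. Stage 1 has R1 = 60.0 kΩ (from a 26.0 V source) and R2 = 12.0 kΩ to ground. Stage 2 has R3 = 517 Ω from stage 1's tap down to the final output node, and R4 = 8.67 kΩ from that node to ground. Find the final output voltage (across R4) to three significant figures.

Stage 2 presents R3+R4 = 9187 Ω as a load on stage 1's tap.
Stage 1's lower leg becomes R2‖(R3+R4) = 5203 Ω, so V_mid = 26.0 × 5203/65200 = 2.075 V.
Stage 2 is itself unloaded: V_out = V_mid × R4/(R3+R4) = 2.075 × 8670/9187 = 1.96 V.

V_out ≈ 1.96 V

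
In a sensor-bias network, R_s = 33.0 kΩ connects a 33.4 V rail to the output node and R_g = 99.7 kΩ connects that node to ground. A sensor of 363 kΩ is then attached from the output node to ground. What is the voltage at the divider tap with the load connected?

The load sits in parallel with R_g: R_g‖R_L = (99.7 × 363) / (99.7 + 363) = 78.22 kΩ.
V_out = 33.4 × 78.22 / (33.0 + 78.22) = 33.4 × 78.22/111.2 = 23.5 V.
(Unloaded it would have been 25.1 V.)

V_out ≈ 23.5 V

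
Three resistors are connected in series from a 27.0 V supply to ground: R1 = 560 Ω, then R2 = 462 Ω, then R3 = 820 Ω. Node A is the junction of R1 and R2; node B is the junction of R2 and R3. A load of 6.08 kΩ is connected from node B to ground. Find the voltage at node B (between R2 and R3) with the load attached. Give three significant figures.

At node B, R3 is in parallel with the load: R3‖R_L = 722.6 Ω.
Below node A the resistance is R2 + (R3‖R_L) = 1185 Ω, so V_A = 27.0 × 1185/1745 = 18.33 V.
Then V_B = V_A × (R3‖R_L)/(R2 + R3‖R_L) = 18.33 × 722.6/1185 = 11.2 V.

V ≈ 11.2 V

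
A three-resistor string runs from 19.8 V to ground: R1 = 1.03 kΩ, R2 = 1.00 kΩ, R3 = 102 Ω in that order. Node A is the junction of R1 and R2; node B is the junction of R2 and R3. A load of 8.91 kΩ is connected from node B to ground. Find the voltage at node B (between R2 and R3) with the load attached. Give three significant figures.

At node B, R3 is in parallel with the load: R3‖R_L = 100.8 Ω.
Below node A the resistance is R2 + (R3‖R_L) = 1101 Ω, so V_A = 19.8 × 1101/2131 = 10.23 V.
Then V_B = V_A × (R3‖R_L)/(R2 + R3‖R_L) = 10.23 × 100.8/1101 = 0.937 V.

V ≈ 0.937 V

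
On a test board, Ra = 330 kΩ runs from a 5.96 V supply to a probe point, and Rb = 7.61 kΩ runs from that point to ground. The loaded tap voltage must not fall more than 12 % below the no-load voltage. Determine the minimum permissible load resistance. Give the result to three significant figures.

Output resistance R_th = Ra‖Rb = (330 × 7.61)/337.6 = 7.438 kΩ.
The fractional drop is R_th/(R_th + R_L); requiring this ≤ 0.120 gives R_L ≥ R_th(1/0.120 − 1) = 7.438 × 7.333 = 54.5 kΩ.

R_L(min) ≈ 54.5 kΩ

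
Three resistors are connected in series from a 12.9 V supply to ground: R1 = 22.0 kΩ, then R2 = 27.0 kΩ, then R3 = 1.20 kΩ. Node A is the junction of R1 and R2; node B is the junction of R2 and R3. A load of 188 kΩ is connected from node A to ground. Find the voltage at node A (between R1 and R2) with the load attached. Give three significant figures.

Below node A the series string R2+R3 = 28.20 kΩ sits in parallel with the 188 kΩ load: 24.52 kΩ.
V_A = 12.9 × 24.52/(22.0 + 24.52) = 6.80 V.

V ≈ 6.80 V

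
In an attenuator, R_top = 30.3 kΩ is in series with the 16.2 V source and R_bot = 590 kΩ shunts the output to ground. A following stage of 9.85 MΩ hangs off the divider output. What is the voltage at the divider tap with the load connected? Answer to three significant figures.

V_out ≈ 15.4 V

The load sits in parallel with R_bot: R_bot‖R_L = (590 × 9850) / (590 + 9850) = 556.7 kΩ.
V_out = 16.2 × 556.7 / (30.3 + 556.7) = 16.2 × 556.7/587.0 = 15.4 V.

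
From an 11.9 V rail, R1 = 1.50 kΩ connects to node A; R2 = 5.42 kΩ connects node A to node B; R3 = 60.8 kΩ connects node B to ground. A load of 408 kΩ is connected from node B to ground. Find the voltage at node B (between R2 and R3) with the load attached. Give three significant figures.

V ≈ 10.5 V

At node B, R3 is in parallel with the load: R3‖R_L = 52.91 kΩ.
Below node A the resistance is R2 + (R3‖R_L) = 58.33 kΩ, so V_A = 11.9 × 58.33/59.83 = 11.60 V.
Then V_B = V_A × (R3‖R_L)/(R2 + R3‖R_L) = 11.60 × 52.91/58.33 = 10.5 V.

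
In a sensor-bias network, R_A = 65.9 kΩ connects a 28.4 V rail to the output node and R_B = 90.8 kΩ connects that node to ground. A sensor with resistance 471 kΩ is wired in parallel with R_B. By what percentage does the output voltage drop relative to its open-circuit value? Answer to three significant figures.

The divider's output (Thévenin) resistance is R_A‖R_B = 38.19 kΩ.
Fractional drop under load = R_th/(R_th + R_L) = 38.19 / (38.19 + 471) = 0.07499.
So the output falls by 7.50 %.

7.50 %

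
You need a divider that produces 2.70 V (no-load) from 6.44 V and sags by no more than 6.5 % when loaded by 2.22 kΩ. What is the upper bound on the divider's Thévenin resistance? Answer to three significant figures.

R_th ≤ 154 Ω

Loading drop = R_th/(R_th + R_L) ≤ 0.0650, so R_th ≤ R_L · ε/(1−ε) = 2.22 kΩ × 0.0650/0.9350 = 154 Ω.
(Any R1, R2 with R2/(R1+R2) = 0.419 and R1‖R2 ≤ 154 Ω will meet the spec.)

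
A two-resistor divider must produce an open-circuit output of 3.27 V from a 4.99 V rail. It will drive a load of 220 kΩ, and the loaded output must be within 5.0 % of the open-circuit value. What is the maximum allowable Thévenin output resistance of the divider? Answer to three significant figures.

Loading drop = R_th/(R_th + R_L) ≤ 0.0500, so R_th ≤ R_L · ε/(1−ε) = 220 kΩ × 0.0500/0.9500 = 11.6 kΩ.

R_th ≤ 11.6 kΩ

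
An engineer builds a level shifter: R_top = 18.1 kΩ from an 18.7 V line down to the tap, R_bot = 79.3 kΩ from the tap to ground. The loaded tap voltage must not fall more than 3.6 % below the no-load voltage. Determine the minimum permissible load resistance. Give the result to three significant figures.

R_L(min) ≈ 395 kΩ

Output resistance R_th = R_top‖R_bot = (18.1 × 79.3)/97.40 = 14.74 kΩ.
The fractional drop is R_th/(R_th + R_L); requiring this ≤ 0.0360 gives R_L ≥ R_th(1/0.0360 − 1) = 14.74 × 26.78 = 395 kΩ.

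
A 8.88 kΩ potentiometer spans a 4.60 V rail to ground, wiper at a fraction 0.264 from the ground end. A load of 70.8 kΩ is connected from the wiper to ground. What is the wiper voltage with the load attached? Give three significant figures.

The wiper splits the pot into (1−α)R = 6.536 kΩ above and αR = 2.344 kΩ below.
Lower section ‖ load = 2.269 kΩ.
V_wiper = 4.60 × 2.269/(6.536 + 2.269) = 1.19 V.

V ≈ 1.19 V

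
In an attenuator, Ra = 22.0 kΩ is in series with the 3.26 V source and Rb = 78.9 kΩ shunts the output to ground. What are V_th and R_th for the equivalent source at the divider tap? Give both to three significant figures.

V_th = 2.55 V, R_th = 17.2 kΩ

V_th is the open-circuit tap voltage: 3.26 × 78.9/(22.0 + 78.9) = 2.55 V.
With the supply zeroed, Ra and Rb appear in parallel from the tap: R_th = Ra‖Rb = (22.0 × 78.9)/100.9 = 17.2 kΩ.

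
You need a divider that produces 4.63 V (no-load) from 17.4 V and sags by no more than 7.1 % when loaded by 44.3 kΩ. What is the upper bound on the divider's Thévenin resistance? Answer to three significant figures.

R_th ≤ 3.39 kΩ

Loading drop = R_th/(R_th + R_L) ≤ 0.0710, so R_th ≤ R_L · ε/(1−ε) = 44.3 kΩ × 0.0710/0.9290 = 3.39 kΩ.
(Any R1, R2 with R2/(R1+R2) = 0.266 and R1‖R2 ≤ 3.39 kΩ will meet the spec.)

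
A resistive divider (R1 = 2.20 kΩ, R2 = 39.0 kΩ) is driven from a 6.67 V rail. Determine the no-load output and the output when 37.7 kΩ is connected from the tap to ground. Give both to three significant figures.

Open-circuit: V = 6.67 × 39.0/(2.20 + 39.0) = 6.31 V.
With the load, R2 becomes R2‖R_L = 19.17 kΩ, so V = 6.67 × 19.17/21.37 = 5.98 V.

Unloaded: 6.31 V; loaded: 5.98 V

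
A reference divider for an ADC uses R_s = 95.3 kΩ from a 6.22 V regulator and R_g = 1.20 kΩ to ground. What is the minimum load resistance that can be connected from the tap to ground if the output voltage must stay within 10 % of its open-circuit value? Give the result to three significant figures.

Output resistance R_th = R_s‖R_g = (95.3 × 1.20)/96.50 = 1.185 kΩ.
The fractional drop is R_th/(R_th + R_L); requiring this ≤ 0.100 gives R_L ≥ R_th(1/0.100 − 1) = 1.185 × 9.000 = 10.7 kΩ.

R_L(min) ≈ 10.7 kΩ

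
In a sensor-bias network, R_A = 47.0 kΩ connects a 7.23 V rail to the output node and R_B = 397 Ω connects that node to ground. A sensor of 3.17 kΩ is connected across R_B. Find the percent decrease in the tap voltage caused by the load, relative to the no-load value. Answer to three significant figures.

11.0 %

The divider's output (Thévenin) resistance is R_A‖R_B = 393.7 Ω.
Fractional drop under load = R_th/(R_th + R_L) = 393.7 / (393.7 + 3170) = 0.1105.
So the output falls by 11.0 %.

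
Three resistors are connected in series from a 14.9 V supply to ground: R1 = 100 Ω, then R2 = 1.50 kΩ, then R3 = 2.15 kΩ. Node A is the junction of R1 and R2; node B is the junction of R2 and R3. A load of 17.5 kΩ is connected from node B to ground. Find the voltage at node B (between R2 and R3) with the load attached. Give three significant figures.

V ≈ 8.12 V

At node B, R3 is in parallel with the load: R3‖R_L = 1915 Ω.
Below node A the resistance is R2 + (R3‖R_L) = 3415 Ω, so V_A = 14.9 × 3415/3515 = 14.48 V.
Then V_B = V_A × (R3‖R_L)/(R2 + R3‖R_L) = 14.48 × 1915/3415 = 8.12 V.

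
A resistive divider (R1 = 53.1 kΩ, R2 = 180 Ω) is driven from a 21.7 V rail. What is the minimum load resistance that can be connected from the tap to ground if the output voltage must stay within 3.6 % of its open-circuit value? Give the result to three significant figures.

Output resistance R_th = R1‖R2 = (53100 × 180)/53280 = 179.4 Ω.
The fractional drop is R_th/(R_th + R_L); requiring this ≤ 0.0360 gives R_L ≥ R_th(1/0.0360 − 1) = 179.4 × 26.78 = 4.80 kΩ.

R_L(min) ≈ 4.80 kΩ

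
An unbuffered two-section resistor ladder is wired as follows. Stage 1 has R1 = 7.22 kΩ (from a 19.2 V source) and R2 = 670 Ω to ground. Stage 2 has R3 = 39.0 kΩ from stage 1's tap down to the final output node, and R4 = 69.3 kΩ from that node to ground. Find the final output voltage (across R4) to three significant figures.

V_out ≈ 1.04 V

Stage 2 presents R3+R4 = 108300 Ω as a load on stage 1's tap.
Stage 1's lower leg becomes R2‖(R3+R4) = 665.9 Ω, so V_mid = 19.2 × 665.9/7886 = 1.621 V.
Stage 2 is itself unloaded: V_out = V_mid × R4/(R3+R4) = 1.621 × 69300/108300 = 1.04 V.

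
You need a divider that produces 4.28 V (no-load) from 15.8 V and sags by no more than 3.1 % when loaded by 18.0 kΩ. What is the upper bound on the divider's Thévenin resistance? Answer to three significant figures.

R_th ≤ 576 Ω

Loading drop = R_th/(R_th + R_L) ≤ 0.0310, so R_th ≤ R_L · ε/(1−ε) = 18.0 kΩ × 0.0310/0.9690 = 576 Ω.
(Any R1, R2 with R2/(R1+R2) = 0.271 and R1‖R2 ≤ 576 Ω will meet the spec.)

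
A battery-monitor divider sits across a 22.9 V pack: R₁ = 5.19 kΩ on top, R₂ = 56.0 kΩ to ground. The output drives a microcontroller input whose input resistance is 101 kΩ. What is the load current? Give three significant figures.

I_L ≈ 0.198 mA

R₂‖R_L = 36.03 kΩ; V_out = 22.9 × 36.03/41.22 = 20.02 V.
I_L = V_out / R_L = 20.02 / 101 kΩ = 0.198 mA.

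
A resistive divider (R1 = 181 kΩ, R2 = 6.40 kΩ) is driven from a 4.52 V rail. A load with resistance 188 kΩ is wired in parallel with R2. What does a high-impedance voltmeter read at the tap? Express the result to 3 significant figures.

V_out ≈ 0.149 V

The load sits in parallel with R2: R2‖R_L = (6.40 × 188) / (6.40 + 188) = 6.189 kΩ.
V_out = 4.52 × 6.189 / (181 + 6.189) = 4.52 × 6.189/187.2 = 0.149 V.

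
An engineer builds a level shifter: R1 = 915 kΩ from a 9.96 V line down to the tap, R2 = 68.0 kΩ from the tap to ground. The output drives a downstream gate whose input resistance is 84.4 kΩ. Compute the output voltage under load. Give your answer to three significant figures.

The load sits in parallel with R2: R2‖R_L = (68.0 × 84.4) / (68.0 + 84.4) = 37.66 kΩ.
V_out = 9.96 × 37.66 / (915 + 37.66) = 9.96 × 37.66/952.7 = 0.394 V.

V_out ≈ 0.394 V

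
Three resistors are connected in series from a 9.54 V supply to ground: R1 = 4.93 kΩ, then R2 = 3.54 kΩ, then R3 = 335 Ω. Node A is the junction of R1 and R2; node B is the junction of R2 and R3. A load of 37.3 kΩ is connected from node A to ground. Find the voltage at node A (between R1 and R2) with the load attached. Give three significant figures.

Below node A the series string R2+R3 = 3875 Ω sits in parallel with the 37300 Ω load: 3510 Ω.
V_A = 9.54 × 3510/(4930 + 3510) = 3.97 V.

V ≈ 3.97 V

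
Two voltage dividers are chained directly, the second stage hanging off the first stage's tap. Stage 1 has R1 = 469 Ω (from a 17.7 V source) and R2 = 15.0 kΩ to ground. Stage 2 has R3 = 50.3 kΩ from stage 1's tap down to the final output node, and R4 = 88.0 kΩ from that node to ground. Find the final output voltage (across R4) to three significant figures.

Stage 2 presents R3+R4 = 138300 Ω as a load on stage 1's tap.
Stage 1's lower leg becomes R2‖(R3+R4) = 13530 Ω, so V_mid = 17.7 × 13530/14000 = 17.11 V.
Stage 2 is itself unloaded: V_out = V_mid × R4/(R3+R4) = 17.11 × 88000/138300 = 10.9 V.

V_out ≈ 10.9 V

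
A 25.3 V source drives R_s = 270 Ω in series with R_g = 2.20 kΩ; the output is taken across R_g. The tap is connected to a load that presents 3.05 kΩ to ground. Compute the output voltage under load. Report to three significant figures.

V_out ≈ 20.9 V

The load sits in parallel with R_g: R_g‖R_L = (2200 × 3050) / (2200 + 3050) = 1278 Ω.
V_out = 25.3 × 1278 / (270 + 1278) = 25.3 × 1278/1548 = 20.9 V.
(Unloaded it would have been 22.5 V.)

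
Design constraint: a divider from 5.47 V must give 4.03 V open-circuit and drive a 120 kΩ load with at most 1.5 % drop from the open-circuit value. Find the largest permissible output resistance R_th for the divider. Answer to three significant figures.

R_th ≤ 1.83 kΩ

Loading drop = R_th/(R_th + R_L) ≤ 0.0150, so R_th ≤ R_L · ε/(1−ε) = 120 kΩ × 0.0150/0.9850 = 1.83 kΩ.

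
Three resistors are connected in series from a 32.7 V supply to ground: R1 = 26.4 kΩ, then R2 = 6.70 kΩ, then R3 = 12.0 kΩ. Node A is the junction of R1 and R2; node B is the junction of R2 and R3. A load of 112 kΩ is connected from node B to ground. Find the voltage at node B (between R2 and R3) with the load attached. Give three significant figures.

V ≈ 8.07 V

At node B, R3 is in parallel with the load: R3‖R_L = 10.84 kΩ.
Below node A the resistance is R2 + (R3‖R_L) = 17.54 kΩ, so V_A = 32.7 × 17.54/43.94 = 13.05 V.
Then V_B = V_A × (R3‖R_L)/(R2 + R3‖R_L) = 13.05 × 10.84/17.54 = 8.07 V.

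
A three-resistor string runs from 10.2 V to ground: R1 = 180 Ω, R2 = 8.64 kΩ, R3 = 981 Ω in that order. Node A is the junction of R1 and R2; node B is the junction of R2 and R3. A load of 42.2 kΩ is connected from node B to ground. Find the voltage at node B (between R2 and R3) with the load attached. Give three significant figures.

V ≈ 1.00 V

At node B, R3 is in parallel with the load: R3‖R_L = 958.7 Ω.
Below node A the resistance is R2 + (R3‖R_L) = 9599 Ω, so V_A = 10.2 × 9599/9779 = 10.01 V.
Then V_B = V_A × (R3‖R_L)/(R2 + R3‖R_L) = 10.01 × 958.7/9599 = 1.00 V.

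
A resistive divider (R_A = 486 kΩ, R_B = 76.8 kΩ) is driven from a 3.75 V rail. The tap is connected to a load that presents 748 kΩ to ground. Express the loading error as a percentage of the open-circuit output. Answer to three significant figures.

The divider's output (Thévenin) resistance is R_A‖R_B = 66.32 kΩ.
Fractional drop under load = R_th/(R_th + R_L) = 66.32 / (66.32 + 748) = 0.08144.
So the output falls by 8.14 %.

8.14 %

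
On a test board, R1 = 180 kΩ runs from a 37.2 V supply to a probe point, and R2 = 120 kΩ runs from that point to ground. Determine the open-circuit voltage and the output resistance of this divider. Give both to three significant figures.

V_th = 14.9 V, R_th = 72.0 kΩ

V_th is the open-circuit tap voltage: 37.2 × 120/(180 + 120) = 14.9 V.
With the supply zeroed, R1 and R2 appear in parallel from the tap: R_th = R1‖R2 = (180 × 120)/300.0 = 72.0 kΩ.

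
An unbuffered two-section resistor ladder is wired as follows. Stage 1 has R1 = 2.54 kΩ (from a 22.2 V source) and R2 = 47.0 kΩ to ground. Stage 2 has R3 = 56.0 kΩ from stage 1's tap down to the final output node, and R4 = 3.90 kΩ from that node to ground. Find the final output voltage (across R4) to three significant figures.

V_out ≈ 1.32 V

Stage 2 presents R3+R4 = 59.90 kΩ as a load on stage 1's tap.
Stage 1's lower leg becomes R2‖(R3+R4) = 26.34 kΩ, so V_mid = 22.2 × 26.34/28.88 = 20.25 V.
Stage 2 is itself unloaded: V_out = V_mid × R4/(R3+R4) = 20.25 × 3.90/59.90 = 1.32 V.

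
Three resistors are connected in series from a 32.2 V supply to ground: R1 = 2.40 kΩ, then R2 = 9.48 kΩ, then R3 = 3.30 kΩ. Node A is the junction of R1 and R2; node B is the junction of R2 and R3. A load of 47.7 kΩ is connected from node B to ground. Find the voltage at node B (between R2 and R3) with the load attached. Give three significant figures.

At node B, R3 is in parallel with the load: R3‖R_L = 3.086 kΩ.
Below node A the resistance is R2 + (R3‖R_L) = 12.57 kΩ, so V_A = 32.2 × 12.57/14.97 = 27.04 V.
Then V_B = V_A × (R3‖R_L)/(R2 + R3‖R_L) = 27.04 × 3.086/12.57 = 6.64 V.

V ≈ 6.64 V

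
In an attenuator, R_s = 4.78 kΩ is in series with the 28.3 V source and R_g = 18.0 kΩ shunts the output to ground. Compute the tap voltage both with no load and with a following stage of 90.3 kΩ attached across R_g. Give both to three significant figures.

Open-circuit: V = 28.3 × 18.0/(4.78 + 18.0) = 22.4 V.
With the load, R_g becomes R_g‖R_L = 15.01 kΩ, so V = 28.3 × 15.01/19.79 = 21.5 V.

Unloaded: 22.4 V; loaded: 21.5 V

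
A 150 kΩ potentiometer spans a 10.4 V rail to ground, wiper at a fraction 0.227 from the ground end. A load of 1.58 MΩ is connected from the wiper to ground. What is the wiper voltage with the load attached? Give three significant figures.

The wiper splits the pot into (1−α)R = 116.0 kΩ above and αR = 34.05 kΩ below.
Lower section ‖ load = 33.33 kΩ.
V_wiper = 10.4 × 33.33/(116.0 + 33.33) = 2.32 V.

V ≈ 2.32 V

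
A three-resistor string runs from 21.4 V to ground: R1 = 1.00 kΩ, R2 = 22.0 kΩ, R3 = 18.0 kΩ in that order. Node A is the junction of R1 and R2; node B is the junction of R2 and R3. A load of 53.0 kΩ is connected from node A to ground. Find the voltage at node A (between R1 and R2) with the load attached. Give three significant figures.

V ≈ 20.5 V

Below node A the series string R2+R3 = 40.00 kΩ sits in parallel with the 53.0 kΩ load: 22.80 kΩ.
V_A = 21.4 × 22.80/(1.00 + 22.80) = 20.5 V.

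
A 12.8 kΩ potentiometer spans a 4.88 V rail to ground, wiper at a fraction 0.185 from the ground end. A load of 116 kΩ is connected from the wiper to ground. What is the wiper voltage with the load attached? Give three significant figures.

V ≈ 0.888 V

The wiper splits the pot into (1−α)R = 10.43 kΩ above and αR = 2.368 kΩ below.
Lower section ‖ load = 2.321 kΩ.
V_wiper = 4.88 × 2.321/(10.43 + 2.321) = 0.888 V.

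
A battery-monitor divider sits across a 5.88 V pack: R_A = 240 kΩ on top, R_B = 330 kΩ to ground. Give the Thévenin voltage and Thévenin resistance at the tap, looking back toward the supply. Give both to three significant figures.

V_th is the open-circuit tap voltage: 5.88 × 330/(240 + 330) = 3.40 V.
With the supply zeroed, R_A and R_B appear in parallel from the tap: R_th = R_A‖R_B = (240 × 330)/570.0 = 139 kΩ.

V_th = 3.40 V, R_th = 139 kΩ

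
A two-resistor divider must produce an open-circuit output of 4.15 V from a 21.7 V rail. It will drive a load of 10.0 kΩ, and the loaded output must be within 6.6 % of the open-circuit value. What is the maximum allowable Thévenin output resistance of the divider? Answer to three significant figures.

Loading drop = R_th/(R_th + R_L) ≤ 0.0660, so R_th ≤ R_L · ε/(1−ε) = 10.0 kΩ × 0.0660/0.9340 = 707 Ω.

R_th ≤ 707 Ω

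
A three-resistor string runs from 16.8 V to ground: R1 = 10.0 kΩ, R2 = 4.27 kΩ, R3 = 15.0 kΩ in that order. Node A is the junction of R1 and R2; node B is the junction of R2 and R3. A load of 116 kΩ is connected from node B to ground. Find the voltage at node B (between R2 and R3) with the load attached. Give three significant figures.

At node B, R3 is in parallel with the load: R3‖R_L = 13.28 kΩ.
Below node A the resistance is R2 + (R3‖R_L) = 17.55 kΩ, so V_A = 16.8 × 17.55/27.55 = 10.70 V.
Then V_B = V_A × (R3‖R_L)/(R2 + R3‖R_L) = 10.70 × 13.28/17.55 = 8.10 V.

V ≈ 8.10 V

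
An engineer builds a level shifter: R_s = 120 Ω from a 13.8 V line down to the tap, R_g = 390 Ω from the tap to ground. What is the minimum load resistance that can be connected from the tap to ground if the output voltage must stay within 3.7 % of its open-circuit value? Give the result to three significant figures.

Output resistance R_th = R_s‖R_g = (120 × 390)/510.0 = 91.76 Ω.
The fractional drop is R_th/(R_th + R_L); requiring this ≤ 0.0370 gives R_L ≥ R_th(1/0.0370 − 1) = 91.76 × 26.03 = 2.39 kΩ.

R_L(min) ≈ 2.39 kΩ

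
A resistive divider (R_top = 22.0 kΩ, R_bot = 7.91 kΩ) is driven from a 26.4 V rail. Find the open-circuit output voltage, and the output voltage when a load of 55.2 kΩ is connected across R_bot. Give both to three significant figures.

Open-circuit: V = 26.4 × 7.91/(22.0 + 7.91) = 6.98 V.
With the load, R_bot becomes R_bot‖R_L = 6.919 kΩ, so V = 26.4 × 6.919/28.92 = 6.32 V.

Unloaded: 6.98 V; loaded: 6.32 V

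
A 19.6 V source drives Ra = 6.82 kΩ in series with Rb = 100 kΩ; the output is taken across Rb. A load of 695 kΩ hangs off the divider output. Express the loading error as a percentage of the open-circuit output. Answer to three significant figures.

The divider's output (Thévenin) resistance is Ra‖Rb = 6.385 kΩ.
Fractional drop under load = R_th/(R_th + R_L) = 6.385 / (6.385 + 695) = 0.009103.
So the output falls by 0.910 %.

0.910 %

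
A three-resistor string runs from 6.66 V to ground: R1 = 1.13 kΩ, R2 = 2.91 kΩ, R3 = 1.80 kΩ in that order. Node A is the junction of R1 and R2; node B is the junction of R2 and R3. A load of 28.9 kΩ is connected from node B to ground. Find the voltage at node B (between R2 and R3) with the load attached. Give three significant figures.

At node B, R3 is in parallel with the load: R3‖R_L = 1.694 kΩ.
Below node A the resistance is R2 + (R3‖R_L) = 4.604 kΩ, so V_A = 6.66 × 4.604/5.734 = 5.348 V.
Then V_B = V_A × (R3‖R_L)/(R2 + R3‖R_L) = 5.348 × 1.694/4.604 = 1.97 V.

V ≈ 1.97 V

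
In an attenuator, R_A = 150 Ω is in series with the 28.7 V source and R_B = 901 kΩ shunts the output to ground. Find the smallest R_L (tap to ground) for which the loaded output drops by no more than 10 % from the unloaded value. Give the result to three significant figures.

R_L(min) ≈ 1.35 kΩ

Output resistance R_th = R_A‖R_B = (150 × 901000)/901200 = 150.0 Ω.
The fractional drop is R_th/(R_th + R_L); requiring this ≤ 0.100 gives R_L ≥ R_th(1/0.100 − 1) = 150.0 × 9.000 = 1.35 kΩ.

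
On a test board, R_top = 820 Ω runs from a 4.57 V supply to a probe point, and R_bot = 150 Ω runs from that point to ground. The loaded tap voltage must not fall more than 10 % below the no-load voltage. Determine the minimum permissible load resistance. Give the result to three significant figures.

Output resistance R_th = R_top‖R_bot = (820 × 150)/970.0 = 126.8 Ω.
The fractional drop is R_th/(R_th + R_L); requiring this ≤ 0.100 gives R_L ≥ R_th(1/0.100 − 1) = 126.8 × 9.000 = 1.14 kΩ.

R_L(min) ≈ 1.14 kΩ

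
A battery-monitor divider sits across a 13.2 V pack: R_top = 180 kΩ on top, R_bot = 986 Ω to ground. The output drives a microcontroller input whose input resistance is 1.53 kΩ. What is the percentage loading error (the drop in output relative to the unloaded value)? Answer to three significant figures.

39.1 %

The divider's output (Thévenin) resistance is R_top‖R_bot = 980.6 Ω.
Fractional drop under load = R_th/(R_th + R_L) = 980.6 / (980.6 + 1530) = 0.3906.
So the output falls by 39.1 %.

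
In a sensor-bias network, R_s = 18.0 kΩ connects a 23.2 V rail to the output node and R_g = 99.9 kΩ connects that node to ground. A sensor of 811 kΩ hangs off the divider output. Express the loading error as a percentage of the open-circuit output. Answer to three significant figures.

1.85 %

The divider's output (Thévenin) resistance is R_s‖R_g = 15.25 kΩ.
Fractional drop under load = R_th/(R_th + R_L) = 15.25 / (15.25 + 811) = 0.01846.
So the output falls by 1.85 %.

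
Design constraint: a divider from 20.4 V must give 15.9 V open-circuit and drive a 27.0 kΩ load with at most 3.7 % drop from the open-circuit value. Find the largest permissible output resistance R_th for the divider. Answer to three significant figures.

R_th ≤ 1.04 kΩ

Loading drop = R_th/(R_th + R_L) ≤ 0.0370, so R_th ≤ R_L · ε/(1−ε) = 27.0 kΩ × 0.0370/0.9630 = 1.04 kΩ.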